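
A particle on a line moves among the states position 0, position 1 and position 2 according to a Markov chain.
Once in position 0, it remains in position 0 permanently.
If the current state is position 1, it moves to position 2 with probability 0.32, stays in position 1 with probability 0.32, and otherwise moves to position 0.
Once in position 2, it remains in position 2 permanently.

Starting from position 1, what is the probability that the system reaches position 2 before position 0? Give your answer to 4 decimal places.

Let h(s) be the probability of absorption at position 2 starting from transient state s. Then h(position 2) = 1 and h(position 0) = 0. By first-step analysis:
h(position 1) = 0.36·0 + 0.32·h(position 1) + 0.32·1
Solving: h(position 1) = 0.4706.
Starting from position 1, the probability is 0.4706.

0.4706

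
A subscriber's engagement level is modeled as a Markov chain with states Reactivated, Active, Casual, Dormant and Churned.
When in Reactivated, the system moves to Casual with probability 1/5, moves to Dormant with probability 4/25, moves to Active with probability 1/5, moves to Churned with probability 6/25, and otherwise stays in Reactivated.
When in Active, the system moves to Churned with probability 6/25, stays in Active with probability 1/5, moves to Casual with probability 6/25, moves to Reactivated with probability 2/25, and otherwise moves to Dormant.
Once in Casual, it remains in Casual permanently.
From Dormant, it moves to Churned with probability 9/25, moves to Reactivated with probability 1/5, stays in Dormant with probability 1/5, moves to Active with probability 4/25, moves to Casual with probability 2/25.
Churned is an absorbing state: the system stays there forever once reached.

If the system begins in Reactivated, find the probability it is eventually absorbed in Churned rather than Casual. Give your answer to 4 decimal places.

Let h(s) be the probability of absorption at Churned starting from transient state s. Then h(Churned) = 1 and h(Casual) = 0. By first-step analysis:
h(Reactivated) = 0.2·h(Reactivated) + 0.2·h(Active) + 0.2·0 + 0.16·h(Dormant) + 0.24·1
h(Active) = 0.08·h(Reactivated) + 0.2·h(Active) + 0.24·0 + 0.24·h(Dormant) + 0.24·1
h(Dormant) = 0.2·h(Reactivated) + 0.16·h(Active) + 0.08·0 + 0.2·h(Dormant) + 0.36·1
Solving: h(Reactivated) = 0.5850, h(Active) = 0.5717, h(Dormant) = 0.7106.
Starting from Reactivated, the probability is 0.5850.

0.5850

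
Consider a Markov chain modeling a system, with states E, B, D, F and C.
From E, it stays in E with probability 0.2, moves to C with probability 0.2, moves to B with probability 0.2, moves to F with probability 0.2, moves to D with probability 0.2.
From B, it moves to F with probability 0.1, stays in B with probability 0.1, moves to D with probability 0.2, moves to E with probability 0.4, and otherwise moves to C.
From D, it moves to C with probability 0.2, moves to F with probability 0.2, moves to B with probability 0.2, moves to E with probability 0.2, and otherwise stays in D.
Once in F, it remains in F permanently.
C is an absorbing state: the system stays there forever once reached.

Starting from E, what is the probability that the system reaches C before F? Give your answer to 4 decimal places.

Let h(s) be the probability of absorption at C starting from transient state s. Then h(C) = 1 and h(F) = 0. By first-step analysis:
h(E) = 0.2·h(E) + 0.2·h(B) + 0.2·h(D) + 0.2·0 + 0.2·1
h(B) = 0.4·h(E) + 0.1·h(B) + 0.2·h(D) + 0.1·0 + 0.2·1
h(D) = 0.2·h(E) + 0.2·h(B) + 0.2·h(D) + 0.2·0 + 0.2·1
Solving: h(E) = 0.5238, h(B) = 0.5714, h(D) = 0.5238.
Starting from E, the probability is 0.5238.

0.5238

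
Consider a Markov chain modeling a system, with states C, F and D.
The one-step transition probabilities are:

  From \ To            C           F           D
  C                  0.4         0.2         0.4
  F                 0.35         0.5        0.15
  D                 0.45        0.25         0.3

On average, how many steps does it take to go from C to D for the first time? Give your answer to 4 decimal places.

3.0435

Let t(s) be the expected number of steps to first reach D from state s, with t(D) = 0. Conditioning on the first step:
t(C) = 1 + 0.4·t(C) + 0.2·t(F)
t(F) = 1 + 0.35·t(C) + 0.5·t(F)
Solving: t(C) = 3.0435, t(F) = 4.1304.
Expected steps from C to D: 3.0435.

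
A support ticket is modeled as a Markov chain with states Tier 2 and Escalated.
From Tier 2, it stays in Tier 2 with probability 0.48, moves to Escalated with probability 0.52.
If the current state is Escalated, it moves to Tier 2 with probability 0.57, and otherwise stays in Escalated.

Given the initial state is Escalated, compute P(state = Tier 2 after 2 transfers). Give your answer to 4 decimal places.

Sum over the intermediate state after 1 transfer:
P = P(Escalated→Tier 2)·P(Tier 2→Tier 2) + P(Escalated→Escalated)·P(Escalated→Tier 2)
  = 0.57×0.48 + 0.43×0.57
  = 0.2736 + 0.2451 = 0.5187

0.5187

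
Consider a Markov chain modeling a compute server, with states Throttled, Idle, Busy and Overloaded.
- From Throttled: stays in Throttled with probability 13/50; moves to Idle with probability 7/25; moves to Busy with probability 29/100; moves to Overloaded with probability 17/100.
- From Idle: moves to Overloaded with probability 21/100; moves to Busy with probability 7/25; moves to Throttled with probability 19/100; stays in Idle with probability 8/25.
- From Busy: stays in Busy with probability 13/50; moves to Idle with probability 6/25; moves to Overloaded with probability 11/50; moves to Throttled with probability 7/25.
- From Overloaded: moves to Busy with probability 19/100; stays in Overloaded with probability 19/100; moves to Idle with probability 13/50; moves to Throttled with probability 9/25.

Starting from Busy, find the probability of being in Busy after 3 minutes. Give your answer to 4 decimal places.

0.2598

Propagate the distribution vector 3 minutes from Busy.
After 0 minutes: (0.0000, 0.0000, 1.0000, 0.0000)
After 1 minute: (0.2800, 0.2400, 0.2600, 0.2200)
After 2 minutes: (0.2704, 0.2748, 0.2578, 0.1970)
After 3 minutes: (0.2656, 0.2767, 0.2598, 0.1978)
P(in Busy after 3 minutes) = 0.2598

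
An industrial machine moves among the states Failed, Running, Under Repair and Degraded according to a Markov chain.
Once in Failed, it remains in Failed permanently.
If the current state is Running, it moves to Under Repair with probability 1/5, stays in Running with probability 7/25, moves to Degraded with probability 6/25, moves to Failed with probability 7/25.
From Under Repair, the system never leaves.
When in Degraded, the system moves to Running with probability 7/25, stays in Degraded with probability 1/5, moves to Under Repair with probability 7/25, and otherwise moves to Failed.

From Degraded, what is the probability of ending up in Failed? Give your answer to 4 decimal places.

Let h(s) be the probability of absorption at Failed starting from transient state s. Then h(Failed) = 1 and h(Under Repair) = 0. By first-step analysis:
h(Running) = 0.28·1 + 0.28·h(Running) + 0.2·0 + 0.24·h(Degraded)
h(Degraded) = 0.24·1 + 0.28·h(Running) + 0.28·0 + 0.2·h(Degraded)
Solving: h(Running) = 0.5535, h(Degraded) = 0.4937.
Starting from Degraded, the probability is 0.4937.

0.4937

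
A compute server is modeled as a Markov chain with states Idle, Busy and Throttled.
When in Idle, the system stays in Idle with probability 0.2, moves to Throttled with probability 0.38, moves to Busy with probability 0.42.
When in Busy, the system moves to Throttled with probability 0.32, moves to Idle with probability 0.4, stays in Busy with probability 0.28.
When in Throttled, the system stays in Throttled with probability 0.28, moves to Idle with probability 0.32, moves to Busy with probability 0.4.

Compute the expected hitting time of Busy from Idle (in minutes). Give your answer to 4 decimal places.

2.4208

Let t(s) be the expected number of minutes to first reach Busy from state s, with t(Busy) = 0. Conditioning on the first minute:
t(Idle) = 1 + 0.2·t(Idle) + 0.38·t(Throttled)
t(Throttled) = 1 + 0.32·t(Idle) + 0.28·t(Throttled)
Solving: t(Idle) = 2.4208, t(Throttled) = 2.4648.
Expected minutes from Idle to Busy: 2.4208.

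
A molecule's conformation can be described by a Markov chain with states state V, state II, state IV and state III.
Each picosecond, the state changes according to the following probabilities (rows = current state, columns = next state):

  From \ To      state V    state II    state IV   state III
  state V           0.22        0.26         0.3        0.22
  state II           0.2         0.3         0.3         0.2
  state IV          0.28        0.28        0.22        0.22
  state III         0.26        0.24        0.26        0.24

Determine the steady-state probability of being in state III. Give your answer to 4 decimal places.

0.2189

Let the stationary distribution be π with π = πP and π_1 + π_2 + π_3 + π_4 = 1.
π_1 = 0.22·π_1 + 0.2·π_2 + 0.28·π_3 + 0.26·π_4
π_2 = 0.26·π_1 + 0.3·π_2 + 0.28·π_3 + 0.24·π_4
π_3 = 0.3·π_1 + 0.3·π_2 + 0.22·π_3 + 0.26·π_4
Solving with the normalization constraint gives π = (0.2395, 0.2719, 0.2697, 0.2189).
So the stationary probability of state III is 0.2189.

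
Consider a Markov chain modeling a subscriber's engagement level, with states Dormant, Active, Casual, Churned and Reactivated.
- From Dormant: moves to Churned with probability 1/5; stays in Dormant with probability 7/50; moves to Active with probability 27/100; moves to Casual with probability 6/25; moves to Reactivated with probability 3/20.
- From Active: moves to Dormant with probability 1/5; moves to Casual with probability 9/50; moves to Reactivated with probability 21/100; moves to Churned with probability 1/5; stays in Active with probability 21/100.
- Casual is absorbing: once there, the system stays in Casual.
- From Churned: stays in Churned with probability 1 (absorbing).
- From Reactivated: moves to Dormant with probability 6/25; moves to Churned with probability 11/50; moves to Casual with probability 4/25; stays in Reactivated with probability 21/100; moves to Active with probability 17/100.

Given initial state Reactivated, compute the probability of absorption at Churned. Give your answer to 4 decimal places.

Let h(s) be the probability of absorption at Churned starting from transient state s. Then h(Churned) = 1 and h(Casual) = 0. By first-step analysis:
h(Dormant) = 0.14·h(Dormant) + 0.27·h(Active) + 0.24·0 + 0.2·1 + 0.15·h(Reactivated)
h(Active) = 0.2·h(Dormant) + 0.21·h(Active) + 0.18·0 + 0.2·1 + 0.21·h(Reactivated)
h(Reactivated) = 0.24·h(Dormant) + 0.17·h(Active) + 0.16·0 + 0.22·1 + 0.21·h(Reactivated)
Solving: h(Dormant) = 0.4901, h(Active) = 0.5206, h(Reactivated) = 0.5394.
Starting from Reactivated, the probability is 0.5394.

0.5394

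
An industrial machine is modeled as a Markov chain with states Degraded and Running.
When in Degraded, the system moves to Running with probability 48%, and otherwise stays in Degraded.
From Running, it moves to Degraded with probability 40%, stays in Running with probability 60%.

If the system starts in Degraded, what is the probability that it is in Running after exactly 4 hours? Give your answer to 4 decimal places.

Propagate the distribution vector 4 hours from Degraded.
After 0 hours: (1.0000, 0.0000)
After 1 hour: (0.5200, 0.4800)
After 2 hours: (0.4624, 0.5376)
After 3 hours: (0.4555, 0.5445)
After 4 hours: (0.4547, 0.5453)
P(in Running after 4 hours) = 0.5453

0.5453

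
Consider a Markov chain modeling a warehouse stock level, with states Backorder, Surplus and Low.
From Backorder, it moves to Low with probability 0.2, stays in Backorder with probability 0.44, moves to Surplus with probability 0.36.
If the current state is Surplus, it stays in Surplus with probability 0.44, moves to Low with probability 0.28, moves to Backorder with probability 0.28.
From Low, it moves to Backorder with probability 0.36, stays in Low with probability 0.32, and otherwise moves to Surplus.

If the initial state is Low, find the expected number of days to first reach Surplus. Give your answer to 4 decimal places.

2.9793

Let t(s) be the expected number of days to first reach Surplus from state s, with t(Surplus) = 0. Conditioning on the first day:
t(Backorder) = 1 + 0.44·t(Backorder) + 0.2·t(Low)
t(Low) = 1 + 0.36·t(Backorder) + 0.32·t(Low)
Solving: t(Backorder) = 2.8497, t(Low) = 2.9793.
Expected days from Low to Surplus: 2.9793.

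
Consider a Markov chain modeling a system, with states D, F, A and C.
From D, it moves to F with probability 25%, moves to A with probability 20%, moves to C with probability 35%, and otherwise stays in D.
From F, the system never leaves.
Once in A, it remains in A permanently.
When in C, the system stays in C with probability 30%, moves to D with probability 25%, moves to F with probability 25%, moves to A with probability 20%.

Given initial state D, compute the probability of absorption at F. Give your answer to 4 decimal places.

Let h(s) be the probability of absorption at F starting from transient state s. Then h(F) = 1 and h(A) = 0. By first-step analysis:
h(D) = 0.2·h(D) + 0.25·1 + 0.2·0 + 0.35·h(C)
h(C) = 0.25·h(D) + 0.25·1 + 0.2·0 + 0.3·h(C)
Solving: h(D) = 0.5556, h(C) = 0.5556.
Starting from D, the probability is 0.5556.

0.5556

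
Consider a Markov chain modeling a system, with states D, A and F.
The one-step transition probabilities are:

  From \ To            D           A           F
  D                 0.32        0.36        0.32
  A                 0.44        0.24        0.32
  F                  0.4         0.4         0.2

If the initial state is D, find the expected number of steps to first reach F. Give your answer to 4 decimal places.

Let t(s) be the expected number of steps to first reach F from state s, with t(F) = 0. Conditioning on the first step:
t(D) = 1 + 0.32·t(D) + 0.36·t(A)
t(A) = 1 + 0.44·t(D) + 0.24·t(A)
Solving: t(D) = 3.1250, t(A) = 3.1250.
Expected steps from D to F: 3.1250.

3.1250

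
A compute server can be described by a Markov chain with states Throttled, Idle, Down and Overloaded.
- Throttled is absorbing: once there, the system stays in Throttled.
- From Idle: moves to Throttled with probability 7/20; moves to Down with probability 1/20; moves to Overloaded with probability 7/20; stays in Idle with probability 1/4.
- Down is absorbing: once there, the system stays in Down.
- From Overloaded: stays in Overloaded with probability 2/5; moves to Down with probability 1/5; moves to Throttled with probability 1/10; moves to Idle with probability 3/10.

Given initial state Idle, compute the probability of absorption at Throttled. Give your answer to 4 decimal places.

Let h(s) be the probability of absorption at Throttled starting from transient state s. Then h(Throttled) = 1 and h(Down) = 0. By first-step analysis:
h(Idle) = 0.35·1 + 0.25·h(Idle) + 0.05·0 + 0.35·h(Overloaded)
h(Overloaded) = 0.1·1 + 0.3·h(Idle) + 0.2·0 + 0.4·h(Overloaded)
Solving: h(Idle) = 0.7101, h(Overloaded) = 0.5217.
Starting from Idle, the probability is 0.7101.

0.7101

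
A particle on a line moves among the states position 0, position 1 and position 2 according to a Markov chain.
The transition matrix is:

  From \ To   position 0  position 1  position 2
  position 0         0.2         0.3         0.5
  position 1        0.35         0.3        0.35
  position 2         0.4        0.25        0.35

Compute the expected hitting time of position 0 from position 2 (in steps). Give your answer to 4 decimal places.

Let t(s) be the expected number of steps to first reach position 0 from state s, with t(position 0) = 0. Conditioning on the first step:
t(position 1) = 1 + 0.3·t(position 1) + 0.35·t(position 2)
t(position 2) = 1 + 0.25·t(position 1) + 0.35·t(position 2)
Solving: t(position 1) = 2.7211, t(position 2) = 2.5850.
Expected steps from position 2 to position 0: 2.5850.

2.5850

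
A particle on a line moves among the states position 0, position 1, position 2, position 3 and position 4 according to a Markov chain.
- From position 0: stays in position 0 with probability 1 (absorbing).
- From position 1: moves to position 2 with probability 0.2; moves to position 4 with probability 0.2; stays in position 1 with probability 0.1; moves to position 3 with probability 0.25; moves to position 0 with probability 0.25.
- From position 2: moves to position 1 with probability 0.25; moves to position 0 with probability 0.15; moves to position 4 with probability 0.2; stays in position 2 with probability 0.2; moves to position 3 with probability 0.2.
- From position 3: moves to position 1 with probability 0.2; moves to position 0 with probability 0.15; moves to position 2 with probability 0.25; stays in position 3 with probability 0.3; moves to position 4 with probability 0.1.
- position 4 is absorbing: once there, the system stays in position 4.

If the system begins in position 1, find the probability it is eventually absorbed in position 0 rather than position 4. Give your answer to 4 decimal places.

Let h(s) be the probability of absorption at position 0 starting from transient state s. Then h(position 0) = 1 and h(position 4) = 0. By first-step analysis:
h(position 1) = 0.25·1 + 0.1·h(position 1) + 0.2·h(position 2) + 0.25·h(position 3) + 0.2·0
h(position 2) = 0.15·1 + 0.25·h(position 1) + 0.2·h(position 2) + 0.2·h(position 3) + 0.2·0
h(position 3) = 0.15·1 + 0.2·h(position 1) + 0.25·h(position 2) + 0.3·h(position 3) + 0.1·0
Solving: h(position 1) = 0.5380, h(position 2) = 0.4915, h(position 3) = 0.5435.
Starting from position 1, the probability is 0.5380.

0.5380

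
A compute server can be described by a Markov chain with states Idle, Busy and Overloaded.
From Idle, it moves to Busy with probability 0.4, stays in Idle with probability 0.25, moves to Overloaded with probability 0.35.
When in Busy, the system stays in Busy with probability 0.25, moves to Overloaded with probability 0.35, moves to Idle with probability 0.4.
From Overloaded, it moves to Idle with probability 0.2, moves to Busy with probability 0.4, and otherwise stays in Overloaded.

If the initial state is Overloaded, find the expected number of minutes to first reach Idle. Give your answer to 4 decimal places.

3.7097

Let t(s) be the expected number of minutes to first reach Idle from state s, with t(Idle) = 0. Conditioning on the first minute:
t(Busy) = 1 + 0.25·t(Busy) + 0.35·t(Overloaded)
t(Overloaded) = 1 + 0.4·t(Busy) + 0.4·t(Overloaded)
Solving: t(Busy) = 3.0645, t(Overloaded) = 3.7097.
Expected minutes from Overloaded to Idle: 3.7097.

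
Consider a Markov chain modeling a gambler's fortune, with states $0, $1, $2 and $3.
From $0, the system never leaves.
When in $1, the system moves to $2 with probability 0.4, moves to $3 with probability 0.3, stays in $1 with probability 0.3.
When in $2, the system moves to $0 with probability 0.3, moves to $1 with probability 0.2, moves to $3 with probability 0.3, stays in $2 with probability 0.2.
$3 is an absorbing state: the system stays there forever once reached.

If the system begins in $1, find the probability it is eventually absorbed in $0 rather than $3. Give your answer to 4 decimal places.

Let h(s) be the probability of absorption at $0 starting from transient state s. Then h($0) = 1 and h($3) = 0. By first-step analysis:
h($1) = 0.3·h($1) + 0.4·h($2) + 0.3·0
h($2) = 0.3·1 + 0.2·h($1) + 0.2·h($2) + 0.3·0
Solving: h($1) = 0.2500, h($2) = 0.4375.
Starting from $1, the probability is 0.2500.

0.2500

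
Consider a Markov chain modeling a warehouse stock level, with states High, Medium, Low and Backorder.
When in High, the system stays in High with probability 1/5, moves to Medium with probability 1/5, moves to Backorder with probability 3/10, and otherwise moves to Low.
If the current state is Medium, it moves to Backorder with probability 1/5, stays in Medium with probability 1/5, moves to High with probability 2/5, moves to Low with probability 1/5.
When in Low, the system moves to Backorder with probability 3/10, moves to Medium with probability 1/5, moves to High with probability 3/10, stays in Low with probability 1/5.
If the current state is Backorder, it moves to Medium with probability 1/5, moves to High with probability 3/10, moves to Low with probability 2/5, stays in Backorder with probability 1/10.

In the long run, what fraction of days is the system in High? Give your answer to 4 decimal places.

0.2909

Let the stationary distribution be π with π = πP and π_1 + π_2 + π_3 + π_4 = 1.
π_1 = 0.2·π_1 + 0.4·π_2 + 0.3·π_3 + 0.3·π_4
π_2 = 0.2·π_1 + 0.2·π_2 + 0.2·π_3 + 0.2·π_4
π_3 = 0.3·π_1 + 0.2·π_2 + 0.2·π_3 + 0.4·π_4
Solving with the normalization constraint gives π = (0.2909, 0.2000, 0.2758, 0.2333).
So the stationary probability of High is 0.2909.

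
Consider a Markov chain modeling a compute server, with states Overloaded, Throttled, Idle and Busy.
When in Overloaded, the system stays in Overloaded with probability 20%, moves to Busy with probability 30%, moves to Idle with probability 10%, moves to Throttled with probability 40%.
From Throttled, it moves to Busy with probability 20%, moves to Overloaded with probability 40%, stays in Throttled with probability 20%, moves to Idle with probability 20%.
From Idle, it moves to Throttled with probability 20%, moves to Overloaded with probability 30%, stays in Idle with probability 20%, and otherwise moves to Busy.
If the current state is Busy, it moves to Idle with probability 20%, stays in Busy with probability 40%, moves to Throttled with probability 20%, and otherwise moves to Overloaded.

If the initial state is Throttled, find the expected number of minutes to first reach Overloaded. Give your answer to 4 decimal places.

3.0769

Let t(s) be the expected number of minutes to first reach Overloaded from state s, with t(Overloaded) = 0. Conditioning on the first minute:
t(Throttled) = 1 + 0.2·t(Throttled) + 0.2·t(Idle) + 0.2·t(Busy)
t(Idle) = 1 + 0.2·t(Throttled) + 0.2·t(Idle) + 0.3·t(Busy)
t(Busy) = 1 + 0.2·t(Throttled) + 0.2·t(Idle) + 0.4·t(Busy)
Solving: t(Throttled) = 3.0769, t(Idle) = 3.4615, t(Busy) = 3.8462.
Expected minutes from Throttled to Overloaded: 3.0769.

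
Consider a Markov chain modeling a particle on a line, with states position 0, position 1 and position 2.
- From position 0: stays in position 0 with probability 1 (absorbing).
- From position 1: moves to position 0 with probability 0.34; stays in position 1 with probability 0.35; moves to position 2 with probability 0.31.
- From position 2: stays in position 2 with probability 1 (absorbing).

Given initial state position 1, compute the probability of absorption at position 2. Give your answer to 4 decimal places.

Let h(s) be the probability of absorption at position 2 starting from transient state s. Then h(position 2) = 1 and h(position 0) = 0. By first-step analysis:
h(position 1) = 0.34·0 + 0.35·h(position 1) + 0.31·1
Solving: h(position 1) = 0.4769.
Starting from position 1, the probability is 0.4769.

0.4769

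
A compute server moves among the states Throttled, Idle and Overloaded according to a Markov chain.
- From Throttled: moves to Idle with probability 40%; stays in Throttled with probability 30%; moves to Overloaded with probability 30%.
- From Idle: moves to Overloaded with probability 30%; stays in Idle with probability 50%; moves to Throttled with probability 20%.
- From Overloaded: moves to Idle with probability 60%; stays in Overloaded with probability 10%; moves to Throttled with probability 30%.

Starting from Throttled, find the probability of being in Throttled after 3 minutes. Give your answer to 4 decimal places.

0.2500

Propagate the distribution vector 3 minutes from Throttled.
After 0 minutes: (1.0000, 0.0000, 0.0000)
After 1 minute: (0.3000, 0.4000, 0.3000)
After 2 minutes: (0.2600, 0.5000, 0.2400)
After 3 minutes: (0.2500, 0.4980, 0.2520)
P(in Throttled after 3 minutes) = 0.2500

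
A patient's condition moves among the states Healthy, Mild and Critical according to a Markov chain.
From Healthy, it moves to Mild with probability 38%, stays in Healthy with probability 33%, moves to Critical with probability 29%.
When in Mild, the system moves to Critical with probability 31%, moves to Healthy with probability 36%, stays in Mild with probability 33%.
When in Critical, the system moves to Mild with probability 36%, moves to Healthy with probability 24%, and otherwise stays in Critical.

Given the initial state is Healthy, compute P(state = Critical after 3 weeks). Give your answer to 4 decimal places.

Propagate the distribution vector 3 weeks from Healthy.
After 0 weeks: (1.0000, 0.0000, 0.0000)
After 1 week: (0.3300, 0.3800, 0.2900)
After 2 weeks: (0.3153, 0.3552, 0.3295)
After 3 weeks: (0.3110, 0.3557, 0.3333)
P(in Critical after 3 weeks) = 0.3333

0.3333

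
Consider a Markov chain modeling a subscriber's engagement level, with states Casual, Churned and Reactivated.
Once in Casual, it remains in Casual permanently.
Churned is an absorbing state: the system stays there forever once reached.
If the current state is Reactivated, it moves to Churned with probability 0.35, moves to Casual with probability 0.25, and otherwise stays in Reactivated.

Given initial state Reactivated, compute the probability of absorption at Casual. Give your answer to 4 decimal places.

Let h(s) be the probability of absorption at Casual starting from transient state s. Then h(Casual) = 1 and h(Churned) = 0. By first-step analysis:
h(Reactivated) = 0.25·1 + 0.35·0 + 0.4·h(Reactivated)
Solving: h(Reactivated) = 0.4167.
Starting from Reactivated, the probability is 0.4167.

0.4167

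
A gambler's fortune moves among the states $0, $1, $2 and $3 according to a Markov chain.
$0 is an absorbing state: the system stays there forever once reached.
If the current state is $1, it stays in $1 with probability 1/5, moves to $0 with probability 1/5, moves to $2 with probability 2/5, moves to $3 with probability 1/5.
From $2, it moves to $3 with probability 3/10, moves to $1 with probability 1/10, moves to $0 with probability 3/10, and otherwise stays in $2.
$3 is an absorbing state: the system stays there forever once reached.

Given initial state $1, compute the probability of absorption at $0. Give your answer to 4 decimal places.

Let h(s) be the probability of absorption at $0 starting from transient state s. Then h($0) = 1 and h($3) = 0. By first-step analysis:
h($1) = 0.2·1 + 0.2·h($1) + 0.4·h($2) + 0.2·0
h($2) = 0.3·1 + 0.1·h($1) + 0.3·h($2) + 0.3·0
Solving: h($1) = 0.5000, h($2) = 0.5000.
Starting from $1, the probability is 0.5000.

0.5000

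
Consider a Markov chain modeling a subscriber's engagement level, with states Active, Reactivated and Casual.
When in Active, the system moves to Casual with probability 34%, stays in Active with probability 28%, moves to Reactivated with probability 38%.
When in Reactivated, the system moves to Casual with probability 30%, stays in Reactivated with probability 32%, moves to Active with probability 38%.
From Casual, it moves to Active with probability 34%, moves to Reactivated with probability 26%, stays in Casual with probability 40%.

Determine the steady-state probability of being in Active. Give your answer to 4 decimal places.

Let the stationary distribution be π with π = πP and π_1 + π_2 + π_3 = 1.
π_1 = 0.28·π_1 + 0.38·π_2 + 0.34·π_3
π_2 = 0.38·π_1 + 0.32·π_2 + 0.26·π_3
Solving with the normalization constraint gives π = (0.3328, 0.3191, 0.3481).
So the stationary probability of Active is 0.3328.

0.3328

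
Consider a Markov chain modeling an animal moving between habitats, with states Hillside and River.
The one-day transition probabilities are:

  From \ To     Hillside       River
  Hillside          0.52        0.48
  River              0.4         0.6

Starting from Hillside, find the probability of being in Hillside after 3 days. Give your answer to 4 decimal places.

Propagate the distribution vector 3 days from Hillside.
After 0 days: (1.0000, 0.0000)
After 1 day: (0.5200, 0.4800)
After 2 days: (0.4624, 0.5376)
After 3 days: (0.4555, 0.5445)
P(in Hillside after 3 days) = 0.4555

0.4555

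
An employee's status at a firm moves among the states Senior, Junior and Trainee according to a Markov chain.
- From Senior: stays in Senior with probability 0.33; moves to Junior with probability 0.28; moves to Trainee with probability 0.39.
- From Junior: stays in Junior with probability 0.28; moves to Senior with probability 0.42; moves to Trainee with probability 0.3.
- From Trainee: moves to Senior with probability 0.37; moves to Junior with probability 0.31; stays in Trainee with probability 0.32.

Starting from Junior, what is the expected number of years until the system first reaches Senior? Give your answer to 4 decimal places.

2.4710

Let t(s) be the expected number of years to first reach Senior from state s, with t(Senior) = 0. Conditioning on the first year:
t(Junior) = 1 + 0.28·t(Junior) + 0.3·t(Trainee)
t(Trainee) = 1 + 0.31·t(Junior) + 0.32·t(Trainee)
Solving: t(Junior) = 2.4710, t(Trainee) = 2.5971.
Expected years from Junior to Senior: 2.4710.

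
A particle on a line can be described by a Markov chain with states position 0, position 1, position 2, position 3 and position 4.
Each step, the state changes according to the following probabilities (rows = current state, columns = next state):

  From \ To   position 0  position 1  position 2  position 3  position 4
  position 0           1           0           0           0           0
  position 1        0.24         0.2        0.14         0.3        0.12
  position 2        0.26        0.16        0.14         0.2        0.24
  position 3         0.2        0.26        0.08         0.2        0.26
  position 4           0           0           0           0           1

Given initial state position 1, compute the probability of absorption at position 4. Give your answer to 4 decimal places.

Let h(s) be the probability of absorption at position 4 starting from transient state s. Then h(position 4) = 1 and h(position 0) = 0. By first-step analysis:
h(position 1) = 0.24·0 + 0.2·h(position 1) + 0.14·h(position 2) + 0.3·h(position 3) + 0.12·1
h(position 2) = 0.26·0 + 0.16·h(position 1) + 0.14·h(position 2) + 0.2·h(position 3) + 0.24·1
h(position 3) = 0.2·0 + 0.26·h(position 1) + 0.08·h(position 2) + 0.2·h(position 3) + 0.26·1
Solving: h(position 1) = 0.4250, h(position 2) = 0.4769, h(position 3) = 0.5108.
Starting from position 1, the probability is 0.4250.

0.4250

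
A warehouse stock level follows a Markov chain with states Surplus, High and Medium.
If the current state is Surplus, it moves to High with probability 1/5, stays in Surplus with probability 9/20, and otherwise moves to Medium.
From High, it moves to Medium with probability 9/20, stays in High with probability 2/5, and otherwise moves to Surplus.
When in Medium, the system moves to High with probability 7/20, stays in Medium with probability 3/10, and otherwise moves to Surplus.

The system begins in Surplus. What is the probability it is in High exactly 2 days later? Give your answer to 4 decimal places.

0.2925

Sum over the intermediate state after 1 day:
P = P(Surplus→Surplus)·P(Surplus→High) + P(Surplus→High)·P(High→High) + P(Surplus→Medium)·P(Medium→High)
  = 0.45×0.2 + 0.2×0.4 + 0.35×0.35
  = 0.0900 + 0.0800 + 0.1225 = 0.2925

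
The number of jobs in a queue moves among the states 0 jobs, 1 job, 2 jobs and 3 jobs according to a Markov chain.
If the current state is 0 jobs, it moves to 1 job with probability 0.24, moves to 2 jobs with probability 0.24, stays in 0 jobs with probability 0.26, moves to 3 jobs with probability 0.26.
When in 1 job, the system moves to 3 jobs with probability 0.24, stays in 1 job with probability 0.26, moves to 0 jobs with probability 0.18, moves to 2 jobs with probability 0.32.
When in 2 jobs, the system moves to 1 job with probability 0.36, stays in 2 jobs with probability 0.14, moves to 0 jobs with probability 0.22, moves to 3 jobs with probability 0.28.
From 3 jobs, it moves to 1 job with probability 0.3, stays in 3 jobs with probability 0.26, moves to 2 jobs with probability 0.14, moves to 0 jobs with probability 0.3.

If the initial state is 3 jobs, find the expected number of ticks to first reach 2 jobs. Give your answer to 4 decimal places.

Let t(s) be the expected number of ticks to first reach 2 jobs from state s, with t(2 jobs) = 0. Conditioning on the first tick:
t(0 jobs) = 1 + 0.26·t(0 jobs) + 0.24·t(1 job) + 0.26·t(3 jobs)
t(1 job) = 1 + 0.18·t(0 jobs) + 0.26·t(1 job) + 0.24·t(3 jobs)
t(3 jobs) = 1 + 0.3·t(0 jobs) + 0.3·t(1 job) + 0.26·t(3 jobs)
Solving: t(0 jobs) = 4.2488, t(1 job) = 3.8937, t(3 jobs) = 4.6524.
Expected ticks from 3 jobs to 2 jobs: 4.6524.

4.6524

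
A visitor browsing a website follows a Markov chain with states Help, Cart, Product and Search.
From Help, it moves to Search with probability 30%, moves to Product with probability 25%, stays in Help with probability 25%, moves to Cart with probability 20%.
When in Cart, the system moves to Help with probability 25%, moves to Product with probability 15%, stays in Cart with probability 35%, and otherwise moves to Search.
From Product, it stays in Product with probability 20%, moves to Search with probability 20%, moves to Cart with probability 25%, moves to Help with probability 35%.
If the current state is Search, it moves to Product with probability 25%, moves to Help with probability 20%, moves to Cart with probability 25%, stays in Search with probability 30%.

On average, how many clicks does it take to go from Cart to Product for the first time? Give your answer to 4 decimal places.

Let t(s) be the expected number of clicks to first reach Product from state s, with t(Product) = 0. Conditioning on the first click:
t(Help) = 1 + 0.25·t(Help) + 0.2·t(Cart) + 0.3·t(Search)
t(Cart) = 1 + 0.25·t(Help) + 0.35·t(Cart) + 0.25·t(Search)
t(Search) = 1 + 0.2·t(Help) + 0.25·t(Cart) + 0.3·t(Search)
Solving: t(Help) = 4.4488, t(Cart) = 4.9706, t(Search) = 4.4749.
Expected clicks from Cart to Product: 4.9706.

4.9706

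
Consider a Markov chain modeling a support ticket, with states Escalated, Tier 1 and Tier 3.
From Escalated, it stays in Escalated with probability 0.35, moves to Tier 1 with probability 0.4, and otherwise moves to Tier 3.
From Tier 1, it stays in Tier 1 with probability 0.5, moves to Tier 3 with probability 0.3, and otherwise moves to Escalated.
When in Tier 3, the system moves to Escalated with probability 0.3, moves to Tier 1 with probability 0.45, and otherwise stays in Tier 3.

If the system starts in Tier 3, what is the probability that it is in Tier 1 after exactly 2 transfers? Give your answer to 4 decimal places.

Sum over the intermediate state after 1 transfer:
P = P(Tier 3→Escalated)·P(Escalated→Tier 1) + P(Tier 3→Tier 1)·P(Tier 1→Tier 1) + P(Tier 3→Tier 3)·P(Tier 3→Tier 1)
  = 0.3×0.4 + 0.45×0.5 + 0.25×0.45
  = 0.1200 + 0.2250 + 0.1125 = 0.4575

0.4575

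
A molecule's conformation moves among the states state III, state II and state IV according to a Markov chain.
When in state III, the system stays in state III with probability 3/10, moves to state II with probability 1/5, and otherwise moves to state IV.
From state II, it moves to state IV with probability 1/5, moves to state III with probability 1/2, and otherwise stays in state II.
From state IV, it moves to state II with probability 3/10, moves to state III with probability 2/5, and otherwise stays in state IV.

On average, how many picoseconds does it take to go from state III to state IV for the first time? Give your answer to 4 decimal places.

2.3077

Let t(s) be the expected number of picoseconds to first reach state IV from state s, with t(state IV) = 0. Conditioning on the first picosecond:
t(state III) = 1 + 0.3·t(state III) + 0.2·t(state II)
t(state II) = 1 + 0.5·t(state III) + 0.3·t(state II)
Solving: t(state III) = 2.3077, t(state II) = 3.0769.
Expected picoseconds from state III to state IV: 2.3077.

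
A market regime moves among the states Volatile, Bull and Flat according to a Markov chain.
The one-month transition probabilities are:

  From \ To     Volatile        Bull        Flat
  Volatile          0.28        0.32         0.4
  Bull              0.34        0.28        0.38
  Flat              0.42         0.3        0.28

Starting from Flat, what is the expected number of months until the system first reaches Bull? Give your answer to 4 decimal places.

Let t(s) be the expected number of months to first reach Bull from state s, with t(Bull) = 0. Conditioning on the first month:
t(Volatile) = 1 + 0.28·t(Volatile) + 0.4·t(Flat)
t(Flat) = 1 + 0.42·t(Volatile) + 0.28·t(Flat)
Solving: t(Volatile) = 3.1963, t(Flat) = 3.2534.
Expected months from Flat to Bull: 3.2534.

3.2534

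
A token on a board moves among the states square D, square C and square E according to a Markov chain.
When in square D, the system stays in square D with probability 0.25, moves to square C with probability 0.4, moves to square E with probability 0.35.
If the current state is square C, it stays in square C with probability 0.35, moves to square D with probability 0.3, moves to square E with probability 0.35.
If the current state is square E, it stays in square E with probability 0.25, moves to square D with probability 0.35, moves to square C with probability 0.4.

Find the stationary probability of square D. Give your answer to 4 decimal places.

0.3009

Let the stationary distribution be π with π = πP and π_1 + π_2 + π_3 = 1.
π_1 = 0.25·π_1 + 0.3·π_2 + 0.35·π_3
π_2 = 0.4·π_1 + 0.35·π_2 + 0.4·π_3
Solving with the normalization constraint gives π = (0.3009, 0.3810, 0.3182).
So the stationary probability of square D is 0.3009.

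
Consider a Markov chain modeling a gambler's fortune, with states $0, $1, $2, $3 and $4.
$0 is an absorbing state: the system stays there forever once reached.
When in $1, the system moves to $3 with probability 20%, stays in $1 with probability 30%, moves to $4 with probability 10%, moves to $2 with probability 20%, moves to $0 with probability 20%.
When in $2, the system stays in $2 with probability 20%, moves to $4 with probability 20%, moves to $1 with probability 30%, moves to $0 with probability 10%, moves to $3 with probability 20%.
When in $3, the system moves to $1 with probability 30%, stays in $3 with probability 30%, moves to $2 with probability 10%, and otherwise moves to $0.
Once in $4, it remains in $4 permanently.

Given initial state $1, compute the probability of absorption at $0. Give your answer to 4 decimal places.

Let h(s) be the probability of absorption at $0 starting from transient state s. Then h($0) = 1 and h($4) = 0. By first-step analysis:
h($1) = 0.2·1 + 0.3·h($1) + 0.2·h($2) + 0.2·h($3) + 0.1·0
h($2) = 0.1·1 + 0.3·h($1) + 0.2·h($2) + 0.2·h($3) + 0.2·0
h($3) = 0.3·1 + 0.3·h($1) + 0.1·h($2) + 0.3·h($3)
Solving: h($1) = 0.6815, h($2) = 0.5815, h($3) = 0.8037.
Starting from $1, the probability is 0.6815.

0.6815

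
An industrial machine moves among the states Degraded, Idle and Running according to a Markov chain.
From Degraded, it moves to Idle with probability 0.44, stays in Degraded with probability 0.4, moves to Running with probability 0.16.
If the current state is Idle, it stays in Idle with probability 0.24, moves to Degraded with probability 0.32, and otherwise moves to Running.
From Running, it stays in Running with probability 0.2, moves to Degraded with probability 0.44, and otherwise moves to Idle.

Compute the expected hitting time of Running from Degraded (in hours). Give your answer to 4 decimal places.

Let t(s) be the expected number of hours to first reach Running from state s, with t(Running) = 0. Conditioning on the first hour:
t(Degraded) = 1 + 0.4·t(Degraded) + 0.44·t(Idle)
t(Idle) = 1 + 0.32·t(Degraded) + 0.24·t(Idle)
Solving: t(Degraded) = 3.8071, t(Idle) = 2.9188.
Expected hours from Degraded to Running: 3.8071.

3.8071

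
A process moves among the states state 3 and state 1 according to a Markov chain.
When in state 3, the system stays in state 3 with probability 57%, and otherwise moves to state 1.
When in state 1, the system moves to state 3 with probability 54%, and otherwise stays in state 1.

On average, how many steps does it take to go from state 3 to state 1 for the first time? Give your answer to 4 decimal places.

2.3256

Let t(s) be the expected number of steps to first reach state 1 from state s, with t(state 1) = 0. Conditioning on the first step:
t(state 3) = 1 + 0.57·t(state 3)
Solving: t(state 3) = 2.3256.
Expected steps from state 3 to state 1: 2.3256.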